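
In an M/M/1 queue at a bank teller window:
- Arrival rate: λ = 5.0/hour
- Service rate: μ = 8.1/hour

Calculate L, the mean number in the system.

ρ = λ/μ = 5.0/8.1 = 0.6173
For M/M/1: L = λ/(μ-λ)
L = 5.0/(8.1-5.0) = 5.0/3.10
L = 1.6129 transactions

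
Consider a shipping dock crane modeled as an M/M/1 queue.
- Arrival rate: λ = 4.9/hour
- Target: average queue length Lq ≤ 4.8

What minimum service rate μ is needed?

For M/M/1: Lq = λ²/(μ(μ-λ))
Need Lq ≤ 4.8, i.e. μ(μ-λ) ≥ λ²/4.8
μ² - 4.9μ - 24.01/4.8 ≥ 0  →  μ² - 4.9μ - 5.00208 ≥ 0
Quadratic formula (positive root): μ = [λ + √(λ² + 4×5.00208)]/2
Discriminant: 24.01 + 4×5.00208 = 44.0183, √44.0183 = 6.6346
μ ≥ (4.9 + 6.6346)/2 = 5.7673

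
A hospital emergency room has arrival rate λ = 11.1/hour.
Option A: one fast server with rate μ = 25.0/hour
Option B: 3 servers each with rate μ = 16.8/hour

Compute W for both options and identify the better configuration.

Option A: single server μ = 25.0 (M/M/1)
  ρ_A = 11.1/25.0 = 0.4440
  W_A = 1/(μ-λ) = 1/(25.0-11.1) = 1/13.90 = 0.07194

Option B: 3 servers μ = 16.8 (M/M/3)
  ρ_B = λ/(cμ) = 11.1/(3×16.8) = 0.2202
  Offered load a = λ/μ = cρ = 11.1/16.8 = 0.6607
  P₀ = [ Σₙ₌₀^2 aⁿ/n! + a^3/(3!(1-ρ)) ]⁻¹
  Σ = a^0/0! + a^1/1! + a^2/2! = 1.0000 + 0.6607 + 0.2183 = 1.8790
  a^3/(3!(1-ρ)) = 0.28843/(6 × 0.77976) = 0.06165
  P₀ = 1/(1.8790 + 0.06165) = 0.5153
  Lq = P₀·a^3·ρ / (3!(1-ρ)²) = 0.51530 × 0.28843 × 0.22024 / (6 × 0.60803) = 0.008973
  Wq_B = Lq/λ = 0.0089725/11.1 = 0.0008083
  W_B = Wq_B + 1/μ = 0.0008083 + 0.05952 = 0.06033

Since W_B = 0.06033 < W_A = 0.07194, Option B (multiple servers) has the shorter time in system.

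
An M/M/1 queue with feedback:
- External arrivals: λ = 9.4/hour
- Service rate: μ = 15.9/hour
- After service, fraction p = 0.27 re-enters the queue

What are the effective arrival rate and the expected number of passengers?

Effective arrival rate: λ_eff = λ/(1-p) = 9.4/(1-0.27) = 9.4/0.73 = 12.87671
ρ = λ_eff/μ = 12.87671/15.9 = 0.809856
L = ρ/(1-ρ) = 0.809856/(1-0.809856) = 4.2592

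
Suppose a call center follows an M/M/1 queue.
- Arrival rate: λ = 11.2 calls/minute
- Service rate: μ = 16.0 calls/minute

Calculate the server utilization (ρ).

Server utilization: ρ = λ/μ
ρ = 11.2/16.0 = 0.7000
The server is busy 70.00% of the time.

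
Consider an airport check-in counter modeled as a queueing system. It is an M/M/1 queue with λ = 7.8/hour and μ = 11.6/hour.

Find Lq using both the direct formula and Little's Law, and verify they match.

Method 1 (direct): Lq = λ²/(μ(μ-λ)) = 60.84/(11.6 × 3.80) = 1.3802

Method 2 (Little's Law):
W = 1/(μ-λ) = 1/3.80 = 0.26316
Wq = W - 1/μ = 0.26316 - 0.086207 = 0.17695
Lq = λWq = 7.8 × 0.17695 = 1.3802 ✔ (matches Method 1)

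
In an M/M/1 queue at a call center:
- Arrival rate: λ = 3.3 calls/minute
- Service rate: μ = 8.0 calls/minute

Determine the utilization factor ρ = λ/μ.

Server utilization: ρ = λ/μ
ρ = 3.3/8.0 = 0.4125
The server is busy 41.25% of the time.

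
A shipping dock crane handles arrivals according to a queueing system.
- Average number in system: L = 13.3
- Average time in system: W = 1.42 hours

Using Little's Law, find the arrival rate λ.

Little's Law: L = λW, so λ = L/W
λ = 13.3/1.42 = 9.3662 containers/hour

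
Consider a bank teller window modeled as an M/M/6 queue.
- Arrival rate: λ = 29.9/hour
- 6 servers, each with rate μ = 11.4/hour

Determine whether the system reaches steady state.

Stability requires ρ = λ/(cμ) < 1
ρ = 29.9/(6 × 11.4) = 29.9/68.40 = 0.4371
Since 0.4371 < 1, the system is STABLE.
The servers are busy 43.71% of the time.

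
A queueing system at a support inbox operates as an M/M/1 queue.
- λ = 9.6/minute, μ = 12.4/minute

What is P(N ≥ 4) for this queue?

ρ = λ/μ = 9.6/12.4 = 0.7742
P(N ≥ n) = ρⁿ
P(N ≥ 4) = 0.7742^4
P(N ≥ 4) = 0.3593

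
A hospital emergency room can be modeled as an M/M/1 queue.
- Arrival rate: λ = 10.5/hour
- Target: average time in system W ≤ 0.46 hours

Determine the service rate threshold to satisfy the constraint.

For M/M/1: W = 1/(μ-λ)
Need W ≤ 0.46, so 1/(μ-λ) ≤ 0.46
μ - λ ≥ 1/0.46 = 2.1739
μ ≥ 10.5 + 2.1739 = 12.6739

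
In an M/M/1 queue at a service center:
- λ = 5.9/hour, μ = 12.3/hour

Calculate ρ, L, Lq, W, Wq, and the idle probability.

Step 1: ρ = λ/μ = 5.9/12.3 = 0.4797
Step 2: L = λ/(μ-λ) = 5.9/6.40 = 0.9219
Step 3: Lq = λ²/(μ(μ-λ)) = 34.81/(12.3×6.40) = 0.4422
Step 4: W = 1/(μ-λ) = 1/6.40 = 0.15625
Step 5: Wq = λ/(μ(μ-λ)) = 5.9/(12.3×6.40) = 0.07495
Step 6: P(0) = 1-ρ = 0.5203
Verify: L = λW = 5.9×0.15625 = 0.9219 ✔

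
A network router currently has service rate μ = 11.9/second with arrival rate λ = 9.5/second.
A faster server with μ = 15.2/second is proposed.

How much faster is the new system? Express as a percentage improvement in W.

System 1: ρ₁ = 9.5/11.9 = 0.7983, W₁ = 1/(11.9-9.5) = 0.41667
System 2: ρ₂ = 9.5/15.2 = 0.6250, W₂ = 1/(15.2-9.5) = 0.17544
Improvement: (W₁-W₂)/W₁ = (0.41667-0.17544)/0.41667 = 57.89%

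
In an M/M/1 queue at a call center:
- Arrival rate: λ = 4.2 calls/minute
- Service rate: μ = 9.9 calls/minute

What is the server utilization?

Server utilization: ρ = λ/μ
ρ = 4.2/9.9 = 0.4242
The server is busy 42.42% of the time.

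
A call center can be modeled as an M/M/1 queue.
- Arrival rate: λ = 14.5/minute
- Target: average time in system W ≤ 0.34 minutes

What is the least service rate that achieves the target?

For M/M/1: W = 1/(μ-λ)
Need W ≤ 0.34, so 1/(μ-λ) ≤ 0.34
μ - λ ≥ 1/0.34 = 2.9412
μ ≥ 14.5 + 2.9412 = 17.4412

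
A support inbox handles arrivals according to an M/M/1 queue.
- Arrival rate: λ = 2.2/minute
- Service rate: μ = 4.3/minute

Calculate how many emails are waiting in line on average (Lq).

ρ = λ/μ = 2.2/4.3 = 0.5116
For M/M/1: Lq = λ²/(μ(μ-λ))
Lq = 4.84/(4.3 × 2.10)
Lq = 0.5360 emails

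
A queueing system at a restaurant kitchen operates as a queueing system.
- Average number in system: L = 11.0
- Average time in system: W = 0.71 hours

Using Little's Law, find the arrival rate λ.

Little's Law: L = λW, so λ = L/W
λ = 11.0/0.71 = 15.4930 orders/hour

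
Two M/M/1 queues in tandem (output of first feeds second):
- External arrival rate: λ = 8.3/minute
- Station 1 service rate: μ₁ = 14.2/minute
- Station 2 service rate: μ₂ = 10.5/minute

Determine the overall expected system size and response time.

By Jackson's theorem, each station behaves as independent M/M/1.
Station 1: ρ₁ = 8.3/14.2 = 0.5845, L₁ = ρ₁/(1-ρ₁) = λ/(μ₁-λ) = 8.3/5.90 = 1.4068
Station 2: ρ₂ = 8.3/10.5 = 0.7905, L₂ = ρ₂/(1-ρ₂) = λ/(μ₂-λ) = 8.3/2.20 = 3.7727
Total: L = L₁ + L₂ = 1.4068 + 3.7727 = 5.1795
W = L/λ = 5.1795/8.3 = 0.6240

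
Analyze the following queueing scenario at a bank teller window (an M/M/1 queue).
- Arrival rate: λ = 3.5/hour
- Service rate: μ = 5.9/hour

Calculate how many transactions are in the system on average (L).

ρ = λ/μ = 3.5/5.9 = 0.5932
For M/M/1: L = λ/(μ-λ)
L = 3.5/(5.9-3.5) = 3.5/2.40
L = 1.4583 transactions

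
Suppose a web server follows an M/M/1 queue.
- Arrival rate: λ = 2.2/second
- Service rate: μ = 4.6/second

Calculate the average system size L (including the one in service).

ρ = λ/μ = 2.2/4.6 = 0.4783
For M/M/1: L = λ/(μ-λ)
L = 2.2/(4.6-2.2) = 2.2/2.40
L = 0.9167 requests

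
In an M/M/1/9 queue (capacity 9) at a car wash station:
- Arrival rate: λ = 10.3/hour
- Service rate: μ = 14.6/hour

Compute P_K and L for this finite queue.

ρ = λ/μ = 10.3/14.6 = 0.705479
P₀ = (1-ρ)/(1-ρ^(K+1)) = (1-0.705479)/(1-0.705479^10) = 0.2945/0.9695 = 0.3038
P_K = P₀×ρ^K = 0.3038 × 0.705479^9 = 0.3038 × 0.04329 = 0.01315
Blocking probability P_9 = 0.01315 (1.32%)
L = ρ[1 - (K+1)ρ^K + Kρ^(K+1)] / [(1-ρ)(1-ρ^(K+1))]
L = 0.705479 × (1 - 10×0.04329 + 9×0.03054) / ((1 - 0.705479) × (1 - 0.03054)) = 2.0803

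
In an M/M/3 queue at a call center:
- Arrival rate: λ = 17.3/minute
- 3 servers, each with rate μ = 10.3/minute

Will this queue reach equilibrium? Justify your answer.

Stability requires ρ = λ/(cμ) < 1
ρ = 17.3/(3 × 10.3) = 17.3/30.90 = 0.5599
Since 0.5599 < 1, the system is STABLE.
The servers are busy 55.99% of the time.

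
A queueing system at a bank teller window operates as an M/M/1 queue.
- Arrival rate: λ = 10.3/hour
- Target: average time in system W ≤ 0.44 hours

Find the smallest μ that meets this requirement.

For M/M/1: W = 1/(μ-λ)
Need W ≤ 0.44, so 1/(μ-λ) ≤ 0.44
μ - λ ≥ 1/0.44 = 2.2727
μ ≥ 10.3 + 2.2727 = 12.5727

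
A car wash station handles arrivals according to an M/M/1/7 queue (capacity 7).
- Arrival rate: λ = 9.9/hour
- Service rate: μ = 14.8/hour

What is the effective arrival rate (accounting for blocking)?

ρ = λ/μ = 9.9/14.8 = 0.66892
P₀ = (1-ρ)/(1-ρ^(K+1)) = (1-0.66892)/(1-0.66892^8) = 0.3311/0.9599 = 0.3449
P_K = P₀×ρ^K = 0.3449 × 0.66892^7 = 0.3449 × 0.05993 = 0.02067
λ_eff = λ(1-P_K) = 9.9 × (1 - 0.02067) = 9.9 × 0.97933 = 9.6954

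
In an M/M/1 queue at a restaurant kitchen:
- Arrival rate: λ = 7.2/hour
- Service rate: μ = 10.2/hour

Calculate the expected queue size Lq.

ρ = λ/μ = 7.2/10.2 = 0.7059
For M/M/1: Lq = λ²/(μ(μ-λ))
Lq = 51.84/(10.2 × 3.00)
Lq = 1.6941 orders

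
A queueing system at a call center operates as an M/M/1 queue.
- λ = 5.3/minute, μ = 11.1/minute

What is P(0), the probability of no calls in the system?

ρ = λ/μ = 5.3/11.1 = 0.4775
P(0) = 1 - ρ = 1 - 0.4775 = 0.5225
The server is idle 52.25% of the time.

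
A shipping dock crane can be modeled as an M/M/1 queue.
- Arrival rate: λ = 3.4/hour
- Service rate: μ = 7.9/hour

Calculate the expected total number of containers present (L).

ρ = λ/μ = 3.4/7.9 = 0.4304
For M/M/1: L = λ/(μ-λ)
L = 3.4/(7.9-3.4) = 3.4/4.50
L = 0.7556 containers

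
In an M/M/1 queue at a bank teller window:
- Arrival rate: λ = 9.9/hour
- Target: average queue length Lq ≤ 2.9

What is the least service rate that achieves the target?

For M/M/1: Lq = λ²/(μ(μ-λ))
Need Lq ≤ 2.9, i.e. μ(μ-λ) ≥ λ²/2.9
μ² - 9.9μ - 98.01/2.9 ≥ 0  →  μ² - 9.9μ - 33.79655 ≥ 0
Quadratic formula (positive root): μ = [λ + √(λ² + 4×33.79655)]/2
Discriminant: 98.01 + 4×33.79655 = 233.1962, √233.1962 = 15.2708
μ ≥ (9.9 + 15.2708)/2 = 12.5854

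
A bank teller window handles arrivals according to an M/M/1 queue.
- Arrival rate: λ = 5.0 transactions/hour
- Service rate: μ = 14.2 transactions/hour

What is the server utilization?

Server utilization: ρ = λ/μ
ρ = 5.0/14.2 = 0.3521
The server is busy 35.21% of the time.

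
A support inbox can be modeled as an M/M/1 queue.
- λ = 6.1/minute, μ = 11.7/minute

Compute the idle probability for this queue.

ρ = λ/μ = 6.1/11.7 = 0.5214
P(0) = 1 - ρ = 1 - 0.5214 = 0.4786
The server is idle 47.86% of the time.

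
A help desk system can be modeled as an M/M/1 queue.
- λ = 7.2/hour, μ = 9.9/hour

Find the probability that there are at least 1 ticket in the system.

ρ = λ/μ = 7.2/9.9 = 0.7273
P(N ≥ n) = ρⁿ
P(N ≥ 1) = 0.7273^1
P(N ≥ 1) = 0.7273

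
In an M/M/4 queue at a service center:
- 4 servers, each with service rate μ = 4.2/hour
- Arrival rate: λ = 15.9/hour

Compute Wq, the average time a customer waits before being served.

Traffic intensity: ρ = λ/(cμ) = 15.9/(4×4.2) = 0.9464
Since ρ = 0.9464 < 1, system is stable.
Offered load a = λ/μ = cρ = 15.9/4.2 = 3.7857
P₀ = [ Σₙ₌₀^3 aⁿ/n! + a^4/(4!(1-ρ)) ]⁻¹
Σ = a^0/0! + a^1/1! + a^2/2! + a^3/3! = 1.0000 + 3.7857 + 7.1658 + 9.0426 = 20.9941
a^4/(4!(1-ρ)) = 205.3957/(24 × 0.05357143) = 159.7522
P₀ = 1/(20.9941 + 159.7522) = 0.005533
Lq = P₀·a^4·ρ / (4!(1-ρ)²) = 0.0055326 × 205.3957 × 0.94643 / (24 × 0.0028699) = 15.6146
Wq = Lq/λ = 15.6146/15.9 = 0.9821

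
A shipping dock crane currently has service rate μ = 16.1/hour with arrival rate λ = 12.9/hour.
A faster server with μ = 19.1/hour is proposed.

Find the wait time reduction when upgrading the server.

System 1: ρ₁ = 12.9/16.1 = 0.8012, W₁ = 1/(16.1-12.9) = 0.31250
System 2: ρ₂ = 12.9/19.1 = 0.6754, W₂ = 1/(19.1-12.9) = 0.16129
Improvement: (W₁-W₂)/W₁ = (0.31250-0.16129)/0.31250 = 48.39%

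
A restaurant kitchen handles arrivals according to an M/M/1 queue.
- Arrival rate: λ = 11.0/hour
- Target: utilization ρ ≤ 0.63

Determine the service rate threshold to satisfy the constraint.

ρ = λ/μ, so μ = λ/ρ
μ ≥ 11.0/0.63 = 17.4603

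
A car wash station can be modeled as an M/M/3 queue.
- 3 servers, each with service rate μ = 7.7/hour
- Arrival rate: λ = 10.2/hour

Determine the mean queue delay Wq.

Traffic intensity: ρ = λ/(cμ) = 10.2/(3×7.7) = 0.4416
Since ρ = 0.4416 < 1, system is stable.
Offered load a = λ/μ = cρ = 10.2/7.7 = 1.3247
P₀ = [ Σₙ₌₀^2 aⁿ/n! + a^3/(3!(1-ρ)) ]⁻¹
Σ = a^0/0! + a^1/1! + a^2/2! = 1.0000 + 1.3247 + 0.8774 = 3.2021
a^3/(3!(1-ρ)) = 2.3245/(6 × 0.55844) = 0.6937
P₀ = 1/(3.2021 + 0.6937) = 0.2567
Lq = P₀·a^3·ρ / (3!(1-ρ)²) = 0.2567 × 2.3245 × 0.4416 / (6 × 0.3119) = 0.1408
Wq = Lq/λ = 0.1408/10.2 = 0.01380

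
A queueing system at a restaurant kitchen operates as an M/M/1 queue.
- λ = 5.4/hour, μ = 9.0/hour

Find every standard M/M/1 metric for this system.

Step 1: ρ = λ/μ = 5.4/9.0 = 0.6000
Step 2: L = λ/(μ-λ) = 5.4/3.60 = 1.5000
Step 3: Lq = λ²/(μ(μ-λ)) = 29.16/(9.0×3.60) = 0.9000
Step 4: W = 1/(μ-λ) = 1/3.60 = 0.27778
Step 5: Wq = λ/(μ(μ-λ)) = 5.4/(9.0×3.60) = 0.1667
Step 6: P(0) = 1-ρ = 0.4000
Verify: L = λW = 5.4×0.27778 = 1.5000 ✔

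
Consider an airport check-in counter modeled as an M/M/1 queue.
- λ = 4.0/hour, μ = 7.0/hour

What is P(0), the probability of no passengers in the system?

ρ = λ/μ = 4.0/7.0 = 0.5714
P(0) = 1 - ρ = 1 - 0.5714 = 0.4286
The server is idle 42.86% of the time.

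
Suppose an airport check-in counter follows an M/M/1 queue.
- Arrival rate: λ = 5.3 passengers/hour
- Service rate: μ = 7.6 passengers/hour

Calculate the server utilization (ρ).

Server utilization: ρ = λ/μ
ρ = 5.3/7.6 = 0.6974
The server is busy 69.74% of the time.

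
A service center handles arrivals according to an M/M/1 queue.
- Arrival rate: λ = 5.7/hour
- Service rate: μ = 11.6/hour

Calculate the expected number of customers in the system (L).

ρ = λ/μ = 5.7/11.6 = 0.4914
For M/M/1: L = λ/(μ-λ)
L = 5.7/(11.6-5.7) = 5.7/5.90
L = 0.9661 customers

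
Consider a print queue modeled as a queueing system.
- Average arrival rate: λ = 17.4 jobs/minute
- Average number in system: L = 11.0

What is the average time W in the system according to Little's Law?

Little's Law: L = λW, so W = L/λ
W = 11.0/17.4 = 0.6322 minutes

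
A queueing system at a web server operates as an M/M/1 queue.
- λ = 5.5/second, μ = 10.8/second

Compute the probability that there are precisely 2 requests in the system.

ρ = λ/μ = 5.5/10.8 = 0.5093
P(n) = (1-ρ)ρⁿ
P(2) = (1-0.5093) × 0.5093^2
P(2) = 0.4907 × 0.2594
P(2) = 0.1273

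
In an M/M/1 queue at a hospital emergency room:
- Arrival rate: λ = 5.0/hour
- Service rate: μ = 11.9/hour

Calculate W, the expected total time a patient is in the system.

First, compute utilization: ρ = λ/μ = 5.0/11.9 = 0.4202
For M/M/1: W = 1/(μ-λ)
W = 1/(11.9-5.0) = 1/6.90
W = 0.1449 hours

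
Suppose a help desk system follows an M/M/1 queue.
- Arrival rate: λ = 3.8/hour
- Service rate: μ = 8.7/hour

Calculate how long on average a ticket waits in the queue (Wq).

First, compute utilization: ρ = λ/μ = 3.8/8.7 = 0.4368
For M/M/1: Wq = λ/(μ(μ-λ))
Wq = 3.8/(8.7 × (8.7-3.8))
Wq = 3.8/(8.7 × 4.90)
Wq = 0.08914 hours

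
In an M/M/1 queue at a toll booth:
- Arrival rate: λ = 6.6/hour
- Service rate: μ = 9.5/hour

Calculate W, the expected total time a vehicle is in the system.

First, compute utilization: ρ = λ/μ = 6.6/9.5 = 0.6947
For M/M/1: W = 1/(μ-λ)
W = 1/(9.5-6.6) = 1/2.90
W = 0.3448 hours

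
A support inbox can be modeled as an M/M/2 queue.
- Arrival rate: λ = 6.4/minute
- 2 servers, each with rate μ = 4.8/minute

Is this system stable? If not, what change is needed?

Stability requires ρ = λ/(cμ) < 1
ρ = 6.4/(2 × 4.8) = 6.4/9.60 = 0.6667
Since 0.6667 < 1, the system is STABLE.
The servers are busy 66.67% of the time.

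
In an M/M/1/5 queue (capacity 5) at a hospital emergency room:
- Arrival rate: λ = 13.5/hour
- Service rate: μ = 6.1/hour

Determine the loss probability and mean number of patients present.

ρ = λ/μ = 13.5/6.1 = 2.2131
P₀ = (1-ρ)/(1-ρ^(K+1)) = (1-2.2131)/(1-2.2131^6) = -1.2131/-116.4914 = 0.01041
P_K = P₀×ρ^K = 0.010414 × 2.2131^5 = 0.010414 × 53.0891 = 0.5529
Blocking probability P_5 = 0.5529 (55.29%)
L = ρ[1 - (K+1)ρ^K + Kρ^(K+1)] / [(1-ρ)(1-ρ^(K+1))]
L = 2.2131 × (1 - 6×53.0891 + 5×117.4914) / ((1 - 2.2131) × (1 - 117.4914)) = 4.2272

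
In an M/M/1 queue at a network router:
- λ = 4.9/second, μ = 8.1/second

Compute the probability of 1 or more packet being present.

ρ = λ/μ = 4.9/8.1 = 0.6049
P(N ≥ n) = ρⁿ
P(N ≥ 1) = 0.6049^1
P(N ≥ 1) = 0.6049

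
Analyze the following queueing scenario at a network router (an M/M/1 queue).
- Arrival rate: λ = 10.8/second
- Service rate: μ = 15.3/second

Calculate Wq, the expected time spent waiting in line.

First, compute utilization: ρ = λ/μ = 10.8/15.3 = 0.7059
For M/M/1: Wq = λ/(μ(μ-λ))
Wq = 10.8/(15.3 × (15.3-10.8))
Wq = 10.8/(15.3 × 4.50)
Wq = 0.1569 seconds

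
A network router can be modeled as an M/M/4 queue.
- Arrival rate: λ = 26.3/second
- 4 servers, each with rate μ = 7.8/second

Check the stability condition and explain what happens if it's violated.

Stability requires ρ = λ/(cμ) < 1
ρ = 26.3/(4 × 7.8) = 26.3/31.20 = 0.8429
Since 0.8429 < 1, the system is STABLE.
The servers are busy 84.29% of the time.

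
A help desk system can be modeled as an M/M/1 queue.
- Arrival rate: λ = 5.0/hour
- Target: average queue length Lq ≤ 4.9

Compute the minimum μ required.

For M/M/1: Lq = λ²/(μ(μ-λ))
Need Lq ≤ 4.9, i.e. μ(μ-λ) ≥ λ²/4.9
μ² - 5.0μ - 25.00/4.9 ≥ 0  →  μ² - 5.0μ - 5.10204 ≥ 0
Quadratic formula (positive root): μ = [λ + √(λ² + 4×5.10204)]/2
Discriminant: 25.00 + 4×5.10204 = 45.4082, √45.4082 = 6.7386
μ ≥ (5.0 + 6.7386)/2 = 5.8693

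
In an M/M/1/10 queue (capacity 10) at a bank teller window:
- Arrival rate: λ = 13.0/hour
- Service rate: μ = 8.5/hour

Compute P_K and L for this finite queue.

ρ = λ/μ = 13.0/8.5 = 1.5294
P₀ = (1-ρ)/(1-ρ^(K+1)) = (1-1.5294)/(1-1.5294^11) = -0.5294/-106.0858 = 0.004990
P_K = P₀×ρ^K = 0.004990 × 1.5294^10 = 0.004990 × 70.0182 = 0.3494
Blocking probability P_10 = 0.3494 (34.94%)
L = ρ[1 - (K+1)ρ^K + Kρ^(K+1)] / [(1-ρ)(1-ρ^(K+1))]
L = 1.5294 × (1 - 11×70.0182 + 10×107.0858) / ((1 - 1.5294) × (1 - 107.0858)) = 8.2148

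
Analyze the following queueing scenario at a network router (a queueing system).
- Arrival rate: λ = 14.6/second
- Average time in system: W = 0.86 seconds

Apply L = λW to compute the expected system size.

Little's Law: L = λW
L = 14.6 × 0.86 = 12.5560 packets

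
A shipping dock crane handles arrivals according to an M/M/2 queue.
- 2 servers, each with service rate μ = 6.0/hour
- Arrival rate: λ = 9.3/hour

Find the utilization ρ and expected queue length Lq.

Traffic intensity: ρ = λ/(cμ) = 9.3/(2×6.0) = 0.7750
Since ρ = 0.7750 < 1, system is stable.
Offered load a = λ/μ = cρ = 9.3/6.0 = 1.5500
P₀ = [ Σₙ₌₀^1 aⁿ/n! + a^2/(2!(1-ρ)) ]⁻¹
Σ = a^0/0! + a^1/1! = 1.0000 + 1.5500 = 2.5500
a^2/(2!(1-ρ)) = 2.4025/(2 × 0.2250) = 5.3389
P₀ = 1/(2.5500 + 5.3389) = 0.1268
Lq = P₀·a^2·ρ / (2!(1-ρ)²) = 0.12676 × 2.4025 × 0.77500 / (2 × 0.050625) = 2.3311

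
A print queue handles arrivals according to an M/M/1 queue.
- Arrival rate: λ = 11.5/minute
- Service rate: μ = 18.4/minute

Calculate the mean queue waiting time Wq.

First, compute utilization: ρ = λ/μ = 11.5/18.4 = 0.6250
For M/M/1: Wq = λ/(μ(μ-λ))
Wq = 11.5/(18.4 × (18.4-11.5))
Wq = 11.5/(18.4 × 6.90)
Wq = 0.09058 minutes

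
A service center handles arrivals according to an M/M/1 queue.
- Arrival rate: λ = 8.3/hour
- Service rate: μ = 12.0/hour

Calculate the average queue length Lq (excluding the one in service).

ρ = λ/μ = 8.3/12.0 = 0.6917
For M/M/1: Lq = λ²/(μ(μ-λ))
Lq = 68.89/(12.0 × 3.70)
Lq = 1.5516 customers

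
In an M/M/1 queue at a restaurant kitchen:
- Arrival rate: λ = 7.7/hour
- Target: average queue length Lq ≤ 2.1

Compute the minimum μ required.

For M/M/1: Lq = λ²/(μ(μ-λ))
Need Lq ≤ 2.1, i.e. μ(μ-λ) ≥ λ²/2.1
μ² - 7.7μ - 59.29/2.1 ≥ 0  →  μ² - 7.7μ - 28.23333 ≥ 0
Quadratic formula (positive root): μ = [λ + √(λ² + 4×28.23333)]/2
Discriminant: 59.29 + 4×28.23333 = 172.2233, √172.2233 = 13.1234
μ ≥ (7.7 + 13.1234)/2 = 10.4117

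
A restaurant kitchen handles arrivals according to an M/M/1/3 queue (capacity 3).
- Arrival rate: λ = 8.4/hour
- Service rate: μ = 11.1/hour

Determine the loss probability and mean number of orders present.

ρ = λ/μ = 8.4/11.1 = 0.7568
P₀ = (1-ρ)/(1-ρ^(K+1)) = (1-0.7568)/(1-0.7568^4) = 0.2432/0.6720 = 0.3619
P_K = P₀×ρ^K = 0.3619 × 0.7568^3 = 0.3619 × 0.4335 = 0.1569
Blocking probability P_3 = 0.1569 (15.69%)
L = ρ[1 - (K+1)ρ^K + Kρ^(K+1)] / [(1-ρ)(1-ρ^(K+1))]
L = 0.7568 × (1 - 4×0.433454 + 3×0.328038) / ((1 - 0.7568) × (1 - 0.328038)) = 1.1591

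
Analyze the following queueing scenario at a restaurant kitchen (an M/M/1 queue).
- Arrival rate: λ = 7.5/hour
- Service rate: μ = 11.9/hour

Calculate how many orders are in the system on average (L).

ρ = λ/μ = 7.5/11.9 = 0.6303
For M/M/1: L = λ/(μ-λ)
L = 7.5/(11.9-7.5) = 7.5/4.40
L = 1.7045 orders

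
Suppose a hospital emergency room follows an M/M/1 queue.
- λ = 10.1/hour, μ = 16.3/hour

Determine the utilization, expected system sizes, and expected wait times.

Step 1: ρ = λ/μ = 10.1/16.3 = 0.6196
Step 2: L = λ/(μ-λ) = 10.1/6.20 = 1.6290
Step 3: Lq = λ²/(μ(μ-λ)) = 102.01/(16.3×6.20) = 1.0094
Step 4: W = 1/(μ-λ) = 1/6.20 = 0.16129
Step 5: Wq = λ/(μ(μ-λ)) = 10.1/(16.3×6.20) = 0.09994
Step 6: P(0) = 1-ρ = 0.3804
Verify: L = λW = 10.1×0.16129 = 1.6290 ✔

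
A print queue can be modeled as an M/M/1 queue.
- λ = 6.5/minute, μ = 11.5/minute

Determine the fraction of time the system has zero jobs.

ρ = λ/μ = 6.5/11.5 = 0.5652
P(0) = 1 - ρ = 1 - 0.5652 = 0.4348
The server is idle 43.48% of the time.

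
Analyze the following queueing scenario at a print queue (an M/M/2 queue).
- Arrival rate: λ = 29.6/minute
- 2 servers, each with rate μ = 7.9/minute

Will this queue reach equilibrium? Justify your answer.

Stability requires ρ = λ/(cμ) < 1
ρ = 29.6/(2 × 7.9) = 29.6/15.80 = 1.8734
Since 1.8734 ≥ 1, the system is UNSTABLE.
Need c > λ/μ = 29.6/7.9 = 3.75.
Minimum servers needed: c = 4.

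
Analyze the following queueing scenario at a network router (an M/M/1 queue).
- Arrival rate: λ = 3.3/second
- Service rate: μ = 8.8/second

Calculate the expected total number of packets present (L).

ρ = λ/μ = 3.3/8.8 = 0.3750
For M/M/1: L = λ/(μ-λ)
L = 3.3/(8.8-3.3) = 3.3/5.50
L = 0.6000 packets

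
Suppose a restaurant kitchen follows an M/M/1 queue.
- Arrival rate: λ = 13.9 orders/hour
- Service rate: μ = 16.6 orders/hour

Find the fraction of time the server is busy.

Server utilization: ρ = λ/μ
ρ = 13.9/16.6 = 0.8373
The server is busy 83.73% of the time.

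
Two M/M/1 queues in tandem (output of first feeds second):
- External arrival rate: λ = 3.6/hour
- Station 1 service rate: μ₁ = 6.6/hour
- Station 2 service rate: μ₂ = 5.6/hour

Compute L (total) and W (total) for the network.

By Jackson's theorem, each station behaves as independent M/M/1.
Station 1: ρ₁ = 3.6/6.6 = 0.5455, L₁ = ρ₁/(1-ρ₁) = λ/(μ₁-λ) = 3.6/3.00 = 1.2000
Station 2: ρ₂ = 3.6/5.6 = 0.6429, L₂ = ρ₂/(1-ρ₂) = λ/(μ₂-λ) = 3.6/2.00 = 1.8000
Total: L = L₁ + L₂ = 1.2000 + 1.8000 = 3.0000
W = L/λ = 3.0000/3.6 = 0.8333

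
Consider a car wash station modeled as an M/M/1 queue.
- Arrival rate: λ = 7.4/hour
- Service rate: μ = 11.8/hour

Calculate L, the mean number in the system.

ρ = λ/μ = 7.4/11.8 = 0.6271
For M/M/1: L = λ/(μ-λ)
L = 7.4/(11.8-7.4) = 7.4/4.40
L = 1.6818 cars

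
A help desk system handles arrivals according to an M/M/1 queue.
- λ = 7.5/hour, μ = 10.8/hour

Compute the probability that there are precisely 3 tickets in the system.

ρ = λ/μ = 7.5/10.8 = 0.6944
P(n) = (1-ρ)ρⁿ
P(3) = (1-0.6944) × 0.6944^3
P(3) = 0.3056 × 0.3348
P(3) = 0.1023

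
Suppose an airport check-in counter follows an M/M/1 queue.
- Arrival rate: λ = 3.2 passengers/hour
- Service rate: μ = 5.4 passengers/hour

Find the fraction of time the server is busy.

Server utilization: ρ = λ/μ
ρ = 3.2/5.4 = 0.5926
The server is busy 59.26% of the time.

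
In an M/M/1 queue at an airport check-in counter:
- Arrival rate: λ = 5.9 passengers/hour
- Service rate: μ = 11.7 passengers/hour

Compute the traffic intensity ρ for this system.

Server utilization: ρ = λ/μ
ρ = 5.9/11.7 = 0.5043
The server is busy 50.43% of the time.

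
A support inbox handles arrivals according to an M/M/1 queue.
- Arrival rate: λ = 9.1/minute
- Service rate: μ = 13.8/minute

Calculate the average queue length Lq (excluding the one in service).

ρ = λ/μ = 9.1/13.8 = 0.6594
For M/M/1: Lq = λ²/(μ(μ-λ))
Lq = 82.81/(13.8 × 4.70)
Lq = 1.2767 emails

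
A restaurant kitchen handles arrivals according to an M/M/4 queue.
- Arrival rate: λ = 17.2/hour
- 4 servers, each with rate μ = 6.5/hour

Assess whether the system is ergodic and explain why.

Stability requires ρ = λ/(cμ) < 1
ρ = 17.2/(4 × 6.5) = 17.2/26.00 = 0.6615
Since 0.6615 < 1, the system is STABLE.
The servers are busy 66.15% of the time.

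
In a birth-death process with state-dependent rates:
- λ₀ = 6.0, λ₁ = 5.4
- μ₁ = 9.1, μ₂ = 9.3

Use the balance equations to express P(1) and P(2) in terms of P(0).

Balance equations:
State 0: λ₀P₀ = μ₁P₁ → P₁ = (λ₀/μ₁)P₀ = (6.0/9.1)P₀ = 0.6593P₀
State 1: P₂ = (λ₀λ₁)/(μ₁μ₂)P₀ = (6.0×5.4)/(9.1×9.3)P₀ = 0.3828P₀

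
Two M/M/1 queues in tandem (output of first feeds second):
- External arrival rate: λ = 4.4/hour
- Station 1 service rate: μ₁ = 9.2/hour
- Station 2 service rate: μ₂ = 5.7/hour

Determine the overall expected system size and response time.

By Jackson's theorem, each station behaves as independent M/M/1.
Station 1: ρ₁ = 4.4/9.2 = 0.4783, L₁ = ρ₁/(1-ρ₁) = λ/(μ₁-λ) = 4.4/4.80 = 0.9167
Station 2: ρ₂ = 4.4/5.7 = 0.7719, L₂ = ρ₂/(1-ρ₂) = λ/(μ₂-λ) = 4.4/1.30 = 3.3846
Total: L = L₁ + L₂ = 0.9167 + 3.3846 = 4.3013
W = L/λ = 4.3013/4.4 = 0.9776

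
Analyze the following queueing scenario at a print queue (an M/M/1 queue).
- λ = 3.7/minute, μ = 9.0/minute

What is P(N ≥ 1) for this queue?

ρ = λ/μ = 3.7/9.0 = 0.4111
P(N ≥ n) = ρⁿ
P(N ≥ 1) = 0.4111^1
P(N ≥ 1) = 0.4111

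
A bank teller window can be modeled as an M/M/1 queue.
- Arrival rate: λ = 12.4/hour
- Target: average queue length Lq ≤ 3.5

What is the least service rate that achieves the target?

For M/M/1: Lq = λ²/(μ(μ-λ))
Need Lq ≤ 3.5, i.e. μ(μ-λ) ≥ λ²/3.5
μ² - 12.4μ - 153.76/3.5 ≥ 0  →  μ² - 12.4μ - 43.93143 ≥ 0
Quadratic formula (positive root): μ = [λ + √(λ² + 4×43.93143)]/2
Discriminant: 153.76 + 4×43.93143 = 329.4857, √329.4857 = 18.1517
μ ≥ (12.4 + 18.1517)/2 = 15.2759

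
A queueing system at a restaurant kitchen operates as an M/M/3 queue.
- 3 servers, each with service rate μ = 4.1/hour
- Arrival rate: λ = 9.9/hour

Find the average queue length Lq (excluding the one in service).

Traffic intensity: ρ = λ/(cμ) = 9.9/(3×4.1) = 0.8049
Since ρ = 0.8049 < 1, system is stable.
Offered load a = λ/μ = cρ = 9.9/4.1 = 2.4146
P₀ = [ Σₙ₌₀^2 aⁿ/n! + a^3/(3!(1-ρ)) ]⁻¹
Σ = a^0/0! + a^1/1! + a^2/2! = 1.00000 + 2.41463 + 2.91523 = 6.3299
a^3/(3!(1-ρ)) = 14.0784/(6 × 0.195122) = 12.0253
P₀ = 1/(6.3299 + 12.0253) = 0.05448
Lq = P₀·a^3·ρ / (3!(1-ρ)²) = 0.054481 × 14.0784 × 0.80488 / (6 × 0.038073) = 2.7025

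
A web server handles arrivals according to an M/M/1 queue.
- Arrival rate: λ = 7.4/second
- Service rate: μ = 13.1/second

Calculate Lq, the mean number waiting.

ρ = λ/μ = 7.4/13.1 = 0.5649
For M/M/1: Lq = λ²/(μ(μ-λ))
Lq = 54.76/(13.1 × 5.70)
Lq = 0.7334 requests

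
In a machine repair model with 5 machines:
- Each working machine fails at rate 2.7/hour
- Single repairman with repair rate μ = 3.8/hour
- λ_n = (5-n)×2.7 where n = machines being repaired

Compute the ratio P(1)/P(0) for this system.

P(1)/P(0) = ∏_{i=0}^{1-1} λ_i/μ_{i+1}
= (5-0)×2.7/3.8
= 3.5526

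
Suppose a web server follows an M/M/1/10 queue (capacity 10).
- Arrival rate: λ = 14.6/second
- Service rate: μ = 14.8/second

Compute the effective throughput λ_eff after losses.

ρ = λ/μ = 14.6/14.8 = 0.98649
P₀ = (1-ρ)/(1-ρ^(K+1)) = (1-0.98649)/(1-0.98649^11) = 0.013510/0.13897 = 0.09722
P_K = P₀×ρ^K = 0.09722 × 0.98649^10 = 0.09722 × 0.8728 = 0.08485
λ_eff = λ(1-P_K) = 14.6 × (1 - 0.08485) = 14.6 × 0.91515 = 13.3612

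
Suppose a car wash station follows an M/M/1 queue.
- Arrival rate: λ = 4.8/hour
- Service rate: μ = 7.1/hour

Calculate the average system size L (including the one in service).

ρ = λ/μ = 4.8/7.1 = 0.6761
For M/M/1: L = λ/(μ-λ)
L = 4.8/(7.1-4.8) = 4.8/2.30
L = 2.0870 cars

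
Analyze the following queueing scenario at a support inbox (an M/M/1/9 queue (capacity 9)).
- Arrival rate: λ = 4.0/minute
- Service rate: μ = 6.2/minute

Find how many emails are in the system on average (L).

ρ = λ/μ = 4.0/6.2 = 0.64516
P₀ = (1-ρ)/(1-ρ^(K+1)) = (1-0.64516)/(1-0.64516^10) = 0.3548/0.9875 = 0.3593
P_K = P₀×ρ^K = 0.35933 × 0.64516^9 = 0.35933 × 0.019365 = 0.006958
L = ρ[1 - (K+1)ρ^K + Kρ^(K+1)] / [(1-ρ)(1-ρ^(K+1))]
L = 0.64516 × (1 - 10×0.01936 + 9×0.01249) / ((1 - 0.64516) × (1 - 0.01249)) = 1.6917 emails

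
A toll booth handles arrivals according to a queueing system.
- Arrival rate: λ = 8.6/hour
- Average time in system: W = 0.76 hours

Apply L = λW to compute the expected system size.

Little's Law: L = λW
L = 8.6 × 0.76 = 6.5360 vehicles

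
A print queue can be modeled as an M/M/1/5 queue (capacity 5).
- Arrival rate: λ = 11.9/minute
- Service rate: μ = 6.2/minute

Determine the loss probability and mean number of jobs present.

ρ = λ/μ = 11.9/6.2 = 1.91935
P₀ = (1-ρ)/(1-ρ^(K+1)) = (1-1.91935)/(1-1.91935^6) = -0.9193/-48.9948 = 0.01876
P_K = P₀×ρ^K = 0.018764 × 1.91935^5 = 0.018764 × 26.0478 = 0.4888
Blocking probability P_5 = 0.4888 (48.88%)
L = ρ[1 - (K+1)ρ^K + Kρ^(K+1)] / [(1-ρ)(1-ρ^(K+1))]
L = 1.91935 × (1 - 6×26.0478 + 5×49.9948) / ((1 - 1.91935) × (1 - 49.9948)) = 4.0347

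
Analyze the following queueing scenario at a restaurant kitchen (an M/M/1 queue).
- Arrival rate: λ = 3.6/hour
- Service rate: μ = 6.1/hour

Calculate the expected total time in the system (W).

First, compute utilization: ρ = λ/μ = 3.6/6.1 = 0.5902
For M/M/1: W = 1/(μ-λ)
W = 1/(6.1-3.6) = 1/2.50
W = 0.4000 hours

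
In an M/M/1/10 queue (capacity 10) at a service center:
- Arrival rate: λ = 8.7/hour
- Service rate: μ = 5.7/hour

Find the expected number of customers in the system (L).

ρ = λ/μ = 8.7/5.7 = 1.526316
P₀ = (1-ρ)/(1-ρ^(K+1)) = (1-1.526316)/(1-1.526316^11) = -0.5263/-103.7343 = 0.005074
P_K = P₀×ρ^K = 0.005074 × 1.526316^10 = 0.005074 × 68.6190 = 0.3482
L = ρ[1 - (K+1)ρ^K + Kρ^(K+1)] / [(1-ρ)(1-ρ^(K+1))]
L = 1.526316 × (1 - 11×68.6190 + 10×104.7343) / ((1 - 1.526316) × (1 - 104.7343)) = 8.2060 customers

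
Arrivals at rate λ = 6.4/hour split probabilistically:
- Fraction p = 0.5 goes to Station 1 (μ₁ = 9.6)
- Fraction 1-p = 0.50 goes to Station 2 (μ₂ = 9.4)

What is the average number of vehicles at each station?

Effective rates: λ₁ = 6.4×0.5 = 3.2, λ₂ = 6.4×0.50 = 3.2
Station 1: ρ₁ = 3.2/9.6 = 0.33333, L₁ = ρ₁/(1-ρ₁) = 0.33333/(1-0.33333) = 0.5000
Station 2: ρ₂ = 3.2/9.4 = 0.3404, L₂ = ρ₂/(1-ρ₂) = 0.3404/(1-0.3404) = 0.5161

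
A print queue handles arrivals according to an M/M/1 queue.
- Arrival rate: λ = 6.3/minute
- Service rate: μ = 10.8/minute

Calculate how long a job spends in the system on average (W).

First, compute utilization: ρ = λ/μ = 6.3/10.8 = 0.5833
For M/M/1: W = 1/(μ-λ)
W = 1/(10.8-6.3) = 1/4.50
W = 0.2222 minutes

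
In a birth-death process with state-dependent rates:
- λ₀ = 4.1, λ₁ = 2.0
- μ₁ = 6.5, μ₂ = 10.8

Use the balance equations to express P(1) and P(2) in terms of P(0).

Balance equations:
State 0: λ₀P₀ = μ₁P₁ → P₁ = (λ₀/μ₁)P₀ = (4.1/6.5)P₀ = 0.6308P₀
State 1: P₂ = (λ₀λ₁)/(μ₁μ₂)P₀ = (4.1×2.0)/(6.5×10.8)P₀ = 0.1168P₀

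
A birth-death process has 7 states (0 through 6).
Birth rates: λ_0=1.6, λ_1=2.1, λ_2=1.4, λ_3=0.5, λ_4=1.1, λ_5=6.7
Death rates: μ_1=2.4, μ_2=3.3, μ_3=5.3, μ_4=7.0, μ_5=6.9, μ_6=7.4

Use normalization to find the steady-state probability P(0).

Ratios P(n)/P(0) = (λ₀···λₙ₋₁)/(μ₁···μₙ):
P(1)/P(0) = (1.6)/(2.4) = 0.6667
P(2)/P(0) = (1.6×2.1)/(2.4×3.3) = 0.4242
P(3)/P(0) = (1.6×2.1×1.4)/(2.4×3.3×5.3) = 0.1121
P(4)/P(0) = (1.6×2.1×1.4×0.5)/(2.4×3.3×5.3×7.0) = 0.008005
P(5)/P(0) = (1.6×2.1×1.4×0.5×1.1)/(2.4×3.3×5.3×7.0×6.9) = 0.001276
P(6)/P(0) = (1.6×2.1×1.4×0.5×1.1×6.7)/(2.4×3.3×5.3×7.0×6.9×7.4) = 0.001155

Normalization: ∑ P(n) = 1
P(0) × (1.0000 + 0.6667 + 0.4242 + 0.1121 + 0.008005 + 0.001276 + 0.001155) = 1
P(0) × 2.2134 = 1
P(0) = 1/2.2134 = 0.4518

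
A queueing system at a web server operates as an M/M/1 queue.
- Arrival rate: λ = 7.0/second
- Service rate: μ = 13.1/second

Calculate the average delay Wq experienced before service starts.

First, compute utilization: ρ = λ/μ = 7.0/13.1 = 0.5344
For M/M/1: Wq = λ/(μ(μ-λ))
Wq = 7.0/(13.1 × (13.1-7.0))
Wq = 7.0/(13.1 × 6.10)
Wq = 0.08760 seconds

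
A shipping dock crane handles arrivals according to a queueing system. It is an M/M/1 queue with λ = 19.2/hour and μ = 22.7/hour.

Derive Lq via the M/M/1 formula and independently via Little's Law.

Method 1 (direct): Lq = λ²/(μ(μ-λ)) = 368.64/(22.7 × 3.50) = 4.6399

Method 2 (Little's Law):
W = 1/(μ-λ) = 1/3.50 = 0.28571
Wq = W - 1/μ = 0.28571 - 0.044053 = 0.24166
Lq = λWq = 19.2 × 0.24166 = 4.6399 ✔ (matches Method 1)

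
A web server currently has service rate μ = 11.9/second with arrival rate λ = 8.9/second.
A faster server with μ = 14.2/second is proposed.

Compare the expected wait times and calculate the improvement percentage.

System 1: ρ₁ = 8.9/11.9 = 0.7479, W₁ = 1/(11.9-8.9) = 0.33333
System 2: ρ₂ = 8.9/14.2 = 0.6268, W₂ = 1/(14.2-8.9) = 0.18868
Improvement: (W₁-W₂)/W₁ = (0.33333-0.18868)/0.33333 = 43.40%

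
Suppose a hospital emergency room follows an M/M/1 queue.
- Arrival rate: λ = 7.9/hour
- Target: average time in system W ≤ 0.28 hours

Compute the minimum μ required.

For M/M/1: W = 1/(μ-λ)
Need W ≤ 0.28, so 1/(μ-λ) ≤ 0.28
μ - λ ≥ 1/0.28 = 3.5714
μ ≥ 7.9 + 3.5714 = 11.4714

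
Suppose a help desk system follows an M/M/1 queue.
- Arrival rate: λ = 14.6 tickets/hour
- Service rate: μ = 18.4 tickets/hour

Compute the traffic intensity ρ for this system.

Server utilization: ρ = λ/μ
ρ = 14.6/18.4 = 0.7935
The server is busy 79.35% of the time.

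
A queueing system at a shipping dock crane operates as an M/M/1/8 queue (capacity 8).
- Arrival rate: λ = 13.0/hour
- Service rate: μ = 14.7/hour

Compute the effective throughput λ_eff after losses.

ρ = λ/μ = 13.0/14.7 = 0.88435
P₀ = (1-ρ)/(1-ρ^(K+1)) = (1-0.88435)/(1-0.88435^9) = 0.11565/0.66916 = 0.1728
P_K = P₀×ρ^K = 0.17283 × 0.88435^8 = 0.17283 × 0.37410 = 0.06466
λ_eff = λ(1-P_K) = 13.0 × (1 - 0.064657) = 13.0 × 0.935343 = 12.1595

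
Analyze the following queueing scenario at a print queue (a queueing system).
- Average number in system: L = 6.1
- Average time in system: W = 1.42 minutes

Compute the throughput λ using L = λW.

Little's Law: L = λW, so λ = L/W
λ = 6.1/1.42 = 4.2958 jobs/minute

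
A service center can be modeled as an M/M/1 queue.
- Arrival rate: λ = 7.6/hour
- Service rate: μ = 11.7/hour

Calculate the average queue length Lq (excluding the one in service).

ρ = λ/μ = 7.6/11.7 = 0.6496
For M/M/1: Lq = λ²/(μ(μ-λ))
Lq = 57.76/(11.7 × 4.10)
Lq = 1.2041 customers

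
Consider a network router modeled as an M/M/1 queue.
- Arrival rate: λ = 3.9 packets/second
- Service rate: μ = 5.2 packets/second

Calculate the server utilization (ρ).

Server utilization: ρ = λ/μ
ρ = 3.9/5.2 = 0.7500
The server is busy 75.00% of the time.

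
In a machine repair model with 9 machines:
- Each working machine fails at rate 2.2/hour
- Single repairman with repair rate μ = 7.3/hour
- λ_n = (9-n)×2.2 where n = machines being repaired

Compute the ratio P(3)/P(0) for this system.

P(3)/P(0) = ∏_{i=0}^{3-1} λ_i/μ_{i+1}
= (9-0)×2.2/7.3 × (9-1)×2.2/7.3 × (9-2)×2.2/7.3
= 13.7953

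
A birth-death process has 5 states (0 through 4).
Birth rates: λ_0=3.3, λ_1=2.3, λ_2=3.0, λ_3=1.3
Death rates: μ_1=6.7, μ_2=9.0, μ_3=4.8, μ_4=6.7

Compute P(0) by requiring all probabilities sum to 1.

Ratios P(n)/P(0) = (λ₀···λₙ₋₁)/(μ₁···μₙ):
P(1)/P(0) = (3.3)/(6.7) = 0.4925
P(2)/P(0) = (3.3×2.3)/(6.7×9.0) = 0.1259
P(3)/P(0) = (3.3×2.3×3.0)/(6.7×9.0×4.8) = 0.07867
P(4)/P(0) = (3.3×2.3×3.0×1.3)/(6.7×9.0×4.8×6.7) = 0.01526

Normalization: ∑ P(n) = 1
P(0) × (1.0000 + 0.4925 + 0.1259 + 0.07867 + 0.01526) = 1
P(0) × 1.7123 = 1
P(0) = 1/1.7123 = 0.5840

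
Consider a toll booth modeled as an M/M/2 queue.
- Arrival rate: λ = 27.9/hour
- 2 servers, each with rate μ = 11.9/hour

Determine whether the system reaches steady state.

Stability requires ρ = λ/(cμ) < 1
ρ = 27.9/(2 × 11.9) = 27.9/23.80 = 1.1723
Since 1.1723 ≥ 1, the system is UNSTABLE.
Need c > λ/μ = 27.9/11.9 = 2.34.
Minimum servers needed: c = 3.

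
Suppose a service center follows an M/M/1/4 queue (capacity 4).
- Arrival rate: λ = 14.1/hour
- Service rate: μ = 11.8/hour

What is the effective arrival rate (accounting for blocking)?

ρ = λ/μ = 14.1/11.8 = 1.1949
P₀ = (1-ρ)/(1-ρ^(K+1)) = (1-1.1949)/(1-1.1949^5) = -0.1949/-1.4359 = 0.1357
P_K = P₀×ρ^K = 0.13573 × 1.1949^4 = 0.13573 × 2.0386 = 0.2767
λ_eff = λ(1-P_K) = 14.1 × (1 - 0.27671) = 14.1 × 0.72329 = 10.1984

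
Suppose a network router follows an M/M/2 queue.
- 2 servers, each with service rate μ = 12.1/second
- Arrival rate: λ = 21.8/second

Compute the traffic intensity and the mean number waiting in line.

Traffic intensity: ρ = λ/(cμ) = 21.8/(2×12.1) = 0.9008
Since ρ = 0.9008 < 1, system is stable.
Offered load a = λ/μ = cρ = 21.8/12.1 = 1.8017
P₀ = [ Σₙ₌₀^1 aⁿ/n! + a^2/(2!(1-ρ)) ]⁻¹
Σ = a^0/0! + a^1/1! = 1.0000 + 1.8017 = 2.8017
a^2/(2!(1-ρ)) = 3.24595/(2 × 0.0991736) = 16.3650
P₀ = 1/(2.8017 + 16.3650) = 0.05217
Lq = P₀·a^2·ρ / (2!(1-ρ)²) = 0.0521739 × 3.24595 × 0.900826 / (2 × 0.00983539) = 7.7556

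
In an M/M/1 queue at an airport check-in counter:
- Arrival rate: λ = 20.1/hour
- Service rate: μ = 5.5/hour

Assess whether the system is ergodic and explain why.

Stability requires ρ = λ/(cμ) < 1
ρ = 20.1/(1 × 5.5) = 20.1/5.50 = 3.6545
Since 3.6545 ≥ 1, the system is UNSTABLE.
Queue grows without bound. Need μ > λ = 20.1.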